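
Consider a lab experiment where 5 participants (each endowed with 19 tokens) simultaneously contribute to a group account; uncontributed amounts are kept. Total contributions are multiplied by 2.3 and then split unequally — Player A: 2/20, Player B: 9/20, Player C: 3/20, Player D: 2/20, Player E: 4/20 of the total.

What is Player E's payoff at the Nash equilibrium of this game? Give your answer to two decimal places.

27.74 tokens

Player j's private return per contributed unit is 2.3 × (j's share). Contributing is weakly dominant for j when that share is at least 1/2.3 = 0.4348, and contributing 0 is dominant otherwise.
Only Player B (9/20) clears that bar, contributing 19; the remaining 4 contribute 0. Total contributed: 19.
Player E keeps 19 and receives 2.3 × 19 × 4/20 = 8.74 from the group account, for a payoff of 27.74.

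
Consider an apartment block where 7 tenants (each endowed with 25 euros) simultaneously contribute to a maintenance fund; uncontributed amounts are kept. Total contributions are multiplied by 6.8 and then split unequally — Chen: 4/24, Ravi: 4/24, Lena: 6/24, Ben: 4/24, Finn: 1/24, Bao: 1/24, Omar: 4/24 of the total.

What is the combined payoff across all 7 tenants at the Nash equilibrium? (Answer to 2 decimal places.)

900.00 euros

For player j, contributing a unit is worthwhile iff 6.8 × (j's share) ≥ 1, i.e. iff j's share is at least 0.1471.
The shares above 0.1471 belong to Chen, Ravi, Lena, Ben and Omar, contributing 25 each; the remaining 2 contribute 0. Total contributed: 125.
The maintenance fund pays out 6.8 × 125 = 850.00 in total (split across the unequal shares, but the aggregate is all that matters for the group sum).
The 2 free-riders keep 25 each, adding 50. Group total = 50 + 850.00 = 900.00.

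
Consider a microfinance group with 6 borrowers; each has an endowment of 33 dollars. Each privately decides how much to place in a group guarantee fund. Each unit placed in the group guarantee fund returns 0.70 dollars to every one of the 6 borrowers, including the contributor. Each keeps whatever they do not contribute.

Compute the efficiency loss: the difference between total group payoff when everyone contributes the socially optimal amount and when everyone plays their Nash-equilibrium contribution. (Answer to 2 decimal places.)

The private return per contributed unit is 0.70 < 1, so contributing 0 is dominant for every player. At the Nash equilibrium everyone keeps their 33, and the group total is 6 × 33 = 198.
Each contributed unit returns 4.200 to the group as a whole (0.70 to each of 6 players), which exceeds 1, so the social optimum is full contribution: group total = 4.200 × 198 = 831.60.
Efficiency loss = 831.60 − 198 = 633.60.

633.60 dollars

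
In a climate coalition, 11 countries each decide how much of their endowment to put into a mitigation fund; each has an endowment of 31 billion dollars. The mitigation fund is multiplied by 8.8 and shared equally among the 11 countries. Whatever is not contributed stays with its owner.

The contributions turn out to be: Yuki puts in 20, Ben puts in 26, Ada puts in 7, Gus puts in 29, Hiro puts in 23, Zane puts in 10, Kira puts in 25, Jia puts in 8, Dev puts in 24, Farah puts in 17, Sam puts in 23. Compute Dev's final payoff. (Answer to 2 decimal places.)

176.60 billion dollars

Total contributed: 20 + 26 + 7 + 29 + 23 + 10 + 25 + 8 + 24 + 17 + 23 = 212.
Each receives 8.8 × 212 / 11 = 169.60 from the mitigation fund.
Dev keeps 31 − 24 = 7, so Dev's payoff is 7 + 169.60 = 176.60.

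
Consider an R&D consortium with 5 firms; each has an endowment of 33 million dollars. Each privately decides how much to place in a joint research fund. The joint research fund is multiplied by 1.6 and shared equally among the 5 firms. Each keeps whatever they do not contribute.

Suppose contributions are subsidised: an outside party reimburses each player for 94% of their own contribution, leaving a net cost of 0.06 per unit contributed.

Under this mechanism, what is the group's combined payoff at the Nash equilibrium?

419.10 million dollars

The effective private return per unit is now (1.6/5) / 0.06 = 5.3333 > 1, so every player's dominant strategy flips to full contribution.
So the Nash equilibrium is full contribution by all 5; the group earns 5 × (33 × 0.94 + 1.6 × 33) = 419.10.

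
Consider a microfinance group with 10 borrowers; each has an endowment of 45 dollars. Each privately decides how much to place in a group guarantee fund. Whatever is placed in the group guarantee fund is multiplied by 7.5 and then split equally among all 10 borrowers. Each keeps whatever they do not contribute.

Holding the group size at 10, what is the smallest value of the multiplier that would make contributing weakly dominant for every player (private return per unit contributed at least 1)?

10

A contributed unit returns (multiplier)/10 to its contributor.
This reaches 1 exactly when the multiplier is 10.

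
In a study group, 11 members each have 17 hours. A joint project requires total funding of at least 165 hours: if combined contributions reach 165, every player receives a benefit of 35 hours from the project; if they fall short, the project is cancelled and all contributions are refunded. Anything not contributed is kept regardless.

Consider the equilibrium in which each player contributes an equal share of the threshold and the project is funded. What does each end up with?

Equal share of the threshold: 165/11 = 15.
At this profile no one gains by cutting their contribution: any cut drops the total below 165, the project is cancelled, contributions are refunded, and the deviator ends with 17, which is less than 17 − 15 + 35 = 37. Contributing more than 15 just wastes the excess. So contributing exactly 15 is a best response.
Each player's payoff: 17 − 15 + 35 = 37.

37 hours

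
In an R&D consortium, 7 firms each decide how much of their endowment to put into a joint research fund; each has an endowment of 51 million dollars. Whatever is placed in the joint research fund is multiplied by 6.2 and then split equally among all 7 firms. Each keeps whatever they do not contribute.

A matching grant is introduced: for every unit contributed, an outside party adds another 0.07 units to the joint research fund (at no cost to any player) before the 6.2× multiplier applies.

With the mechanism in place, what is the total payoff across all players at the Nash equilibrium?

Even with the mechanism, each unit contributed returns only 6.2 × 1.07 / 7 = 0.9477 per unit of net cost, so contributing nothing is still dominant.
Everyone keeps their endowment and the group total is 7 × 51 = 357.

357.00 million dollars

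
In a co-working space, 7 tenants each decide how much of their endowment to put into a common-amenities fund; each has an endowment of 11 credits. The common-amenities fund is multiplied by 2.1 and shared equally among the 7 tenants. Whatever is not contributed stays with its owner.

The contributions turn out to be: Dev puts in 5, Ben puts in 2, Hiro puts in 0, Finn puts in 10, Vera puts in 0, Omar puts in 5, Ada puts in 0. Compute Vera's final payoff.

17.60 credits

Total contributed: 5 + 2 + 0 + 10 + 0 + 5 + 0 = 22.
Each receives 2.1 × 22 / 7 = 6.60 from the common-amenities fund.
Vera keeps 11 − 0 = 11, so Vera's payoff is 11 + 6.60 = 17.60.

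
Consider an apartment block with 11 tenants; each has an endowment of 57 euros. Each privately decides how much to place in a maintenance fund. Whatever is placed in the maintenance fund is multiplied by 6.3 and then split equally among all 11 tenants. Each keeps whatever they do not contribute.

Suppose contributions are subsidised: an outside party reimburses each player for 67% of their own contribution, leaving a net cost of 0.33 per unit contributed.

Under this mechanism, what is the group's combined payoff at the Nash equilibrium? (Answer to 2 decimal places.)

Under the mechanism each unit contributed yields (6.3/11) / 0.33 = 1.7355 back to its contributor per unit of net cost, which exceeds 1, making full contribution the dominant choice for everyone.
So the Nash equilibrium is full contribution by all 11; the group earns 11 × (57 × 0.67 + 6.3 × 57) = 4370.19.

4370.19 euros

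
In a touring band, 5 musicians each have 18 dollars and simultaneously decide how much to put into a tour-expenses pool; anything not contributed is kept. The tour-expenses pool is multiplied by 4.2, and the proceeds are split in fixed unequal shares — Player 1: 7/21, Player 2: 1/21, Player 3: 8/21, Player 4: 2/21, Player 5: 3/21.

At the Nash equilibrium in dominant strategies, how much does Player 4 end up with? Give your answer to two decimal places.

For player j, contributing a unit is worthwhile iff 4.2 × (j's share) ≥ 1, i.e. iff j's share is at least 0.2381.
Player 1 and Player 3 are above the threshold, contributing 18 each; the remaining 3 contribute 0. Total contributed: 36.
Player 4 keeps 18 and receives 4.2 × 36 × 2/21 = 14.40 from the tour-expenses pool, for a payoff of 32.40.

32.40 dollars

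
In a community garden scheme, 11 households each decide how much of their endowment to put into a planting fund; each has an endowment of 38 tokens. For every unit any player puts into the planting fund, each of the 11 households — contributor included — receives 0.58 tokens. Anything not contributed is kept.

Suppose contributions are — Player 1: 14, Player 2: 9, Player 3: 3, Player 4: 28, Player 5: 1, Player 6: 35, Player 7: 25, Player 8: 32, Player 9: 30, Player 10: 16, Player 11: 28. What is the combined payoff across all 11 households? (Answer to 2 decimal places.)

1606.98 tokens

Total contributed: 14 + 9 + 3 + 28 + 1 + 35 + 25 + 32 + 30 + 16 + 28 = 221; total kept: 11 × 38 − 221 = 197.
The planting fund pays out 0.58 × 11 × 221 = 1409.98 in aggregate.
Group total = 197 + 1409.98 = 1606.98.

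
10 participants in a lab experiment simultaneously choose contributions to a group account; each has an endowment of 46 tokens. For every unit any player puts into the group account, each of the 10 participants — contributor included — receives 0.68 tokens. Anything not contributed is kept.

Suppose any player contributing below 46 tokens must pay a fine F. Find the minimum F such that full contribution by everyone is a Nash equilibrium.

14.72 tokens

Given the others contribute fully, the best deviation is to contribute 0 (any partial contribution still incurs the fine and gives up units whose private return 0.68 is below 1).
Deviating from 46 to 0 saves 46 tokens but forfeits the deviator's share of the drop in the group account: 0.68 × 46 = 31.28.
So the deviation gain is 46 − 31.28 = 14.72, and the fine must be at least 14.72 tokens to wipe it out.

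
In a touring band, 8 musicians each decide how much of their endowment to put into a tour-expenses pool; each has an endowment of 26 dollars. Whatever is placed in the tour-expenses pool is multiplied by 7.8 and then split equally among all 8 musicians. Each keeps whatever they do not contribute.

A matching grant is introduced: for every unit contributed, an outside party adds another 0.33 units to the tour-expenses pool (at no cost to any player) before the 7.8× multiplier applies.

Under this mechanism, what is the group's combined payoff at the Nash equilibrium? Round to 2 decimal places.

2157.79 dollars

Under the mechanism each unit contributed yields 7.8 × 1.33 / 8 = 1.2968 back to its contributor per unit of net cost, which exceeds 1, making full contribution the dominant choice for everyone.
So the Nash equilibrium is full contribution by all 8; the group earns 7.8 × 1.33 × 208 = 2157.79.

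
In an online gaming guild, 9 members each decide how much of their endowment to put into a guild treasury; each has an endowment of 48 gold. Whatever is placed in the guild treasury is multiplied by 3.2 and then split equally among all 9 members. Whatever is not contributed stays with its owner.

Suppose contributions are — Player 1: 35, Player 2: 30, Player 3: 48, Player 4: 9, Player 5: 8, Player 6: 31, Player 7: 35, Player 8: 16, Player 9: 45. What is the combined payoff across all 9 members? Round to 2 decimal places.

997.40 gold

Total contributed: 35 + 30 + 48 + 9 + 8 + 31 + 35 + 16 + 45 = 257; total kept: 9 × 48 − 257 = 175.
The guild treasury pays out 3.2 × 257 = 822.40 in aggregate.
Group total = 175 + 822.40 = 997.40.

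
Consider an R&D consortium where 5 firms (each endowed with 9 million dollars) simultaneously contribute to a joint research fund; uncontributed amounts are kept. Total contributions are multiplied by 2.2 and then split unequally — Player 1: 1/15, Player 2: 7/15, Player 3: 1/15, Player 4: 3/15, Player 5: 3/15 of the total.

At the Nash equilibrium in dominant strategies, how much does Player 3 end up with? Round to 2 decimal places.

For player j, contributing a unit is worthwhile iff 2.2 × (j's share) ≥ 1, i.e. iff j's share is at least 0.4545.
Only Player 2 (7/15) clears that bar, contributing 9; the remaining 4 contribute 0. Total contributed: 9.
Player 3 keeps 9 and receives 2.2 × 9 × 1/15 = 1.32 from the joint research fund, for a payoff of 10.32.

10.32 million dollars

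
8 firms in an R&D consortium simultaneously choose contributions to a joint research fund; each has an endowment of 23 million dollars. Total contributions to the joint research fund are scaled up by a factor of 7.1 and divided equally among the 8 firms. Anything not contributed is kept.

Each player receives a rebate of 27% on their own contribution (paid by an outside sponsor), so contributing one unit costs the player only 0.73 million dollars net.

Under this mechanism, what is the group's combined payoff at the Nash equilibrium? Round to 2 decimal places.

1356.08 million dollars

With the mechanism, a contributed unit returns (7.1/8) / 0.73 = 1.2158 per unit of net cost to the contributor — now above 1 — so contributing fully is weakly dominant for every player.
At the Nash equilibrium everyone contributes 23. Group total payoff = 8 × (23 × 0.27 + 7.1 × 23) = 1356.08.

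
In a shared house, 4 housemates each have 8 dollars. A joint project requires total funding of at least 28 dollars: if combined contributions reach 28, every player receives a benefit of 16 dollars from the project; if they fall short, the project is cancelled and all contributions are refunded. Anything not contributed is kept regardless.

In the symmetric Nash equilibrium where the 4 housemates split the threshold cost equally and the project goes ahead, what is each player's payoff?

Equal share of the threshold: 28/4 = 7.
At this profile no one gains by cutting their contribution: any cut drops the total below 28, the project is cancelled, contributions are refunded, and the deviator ends with 8, which is less than 8 − 7 + 16 = 17. Contributing more than 7 just wastes the excess. So contributing exactly 7 is a best response.
Each player's payoff: 8 − 7 + 16 = 17.

17 dollars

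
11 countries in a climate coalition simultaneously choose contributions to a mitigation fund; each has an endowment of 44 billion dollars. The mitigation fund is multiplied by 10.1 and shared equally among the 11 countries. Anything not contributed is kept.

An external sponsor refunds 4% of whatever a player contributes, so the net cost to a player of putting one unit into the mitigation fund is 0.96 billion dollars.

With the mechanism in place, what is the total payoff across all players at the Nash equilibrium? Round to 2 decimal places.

484.00 billion dollars

With the mechanism, a contributed unit returns (10.1/11) / 0.96 = 0.9564 per unit of net cost — still below 1 — so contributing 0 remains dominant for every player.
Everyone keeps their endowment and the group total is 11 × 44 = 484.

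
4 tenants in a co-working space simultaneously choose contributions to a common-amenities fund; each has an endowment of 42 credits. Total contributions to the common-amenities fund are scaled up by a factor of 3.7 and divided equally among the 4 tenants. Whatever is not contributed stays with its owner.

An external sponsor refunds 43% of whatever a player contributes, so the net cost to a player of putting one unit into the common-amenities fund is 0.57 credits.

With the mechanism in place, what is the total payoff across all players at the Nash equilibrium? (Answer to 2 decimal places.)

Under the mechanism each unit contributed yields (3.7/4) / 0.57 = 1.6228 back to its contributor per unit of net cost, which exceeds 1, making full contribution the dominant choice for everyone.
At the Nash equilibrium everyone contributes 42. Group total payoff = 4 × (42 × 0.43 + 3.7 × 42) = 693.84.

693.84 credits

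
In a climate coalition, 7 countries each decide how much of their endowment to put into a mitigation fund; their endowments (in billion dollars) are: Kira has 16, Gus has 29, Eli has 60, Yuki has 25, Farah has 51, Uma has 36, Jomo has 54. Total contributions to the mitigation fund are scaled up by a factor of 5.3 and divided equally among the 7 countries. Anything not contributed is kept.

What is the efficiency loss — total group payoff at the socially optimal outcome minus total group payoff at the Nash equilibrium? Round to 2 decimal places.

The private return per contributed unit is 5.3/7 = 0.7571 < 1 for every player regardless of endowment, so the Nash equilibrium is zero contribution and the group total is Σ E_j = 16 + 29 + 60 + 25 + 51 + 36 + 54 = 271.
Each contributed unit returns 5.300 to the group, so the social optimum is full contribution by everyone: group total = 5.300 × 271 = 1436.30.
Efficiency loss = (5.300 − 1) × 271 = 1165.30.

1165.30 billion dollars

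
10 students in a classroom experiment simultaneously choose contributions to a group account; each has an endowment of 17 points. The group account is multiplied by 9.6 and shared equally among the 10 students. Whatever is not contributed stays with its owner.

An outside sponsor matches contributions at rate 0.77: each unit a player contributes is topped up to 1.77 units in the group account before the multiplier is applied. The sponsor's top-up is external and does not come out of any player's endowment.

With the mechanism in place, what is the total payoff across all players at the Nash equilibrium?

Under the mechanism each unit contributed yields 9.6 × 1.77 / 10 = 1.6992 back to its contributor per unit of net cost, which exceeds 1, making full contribution the dominant choice for everyone.
So the Nash equilibrium is full contribution by all 10; the group earns 9.6 × 1.77 × 170 = 2888.64.

2888.64 points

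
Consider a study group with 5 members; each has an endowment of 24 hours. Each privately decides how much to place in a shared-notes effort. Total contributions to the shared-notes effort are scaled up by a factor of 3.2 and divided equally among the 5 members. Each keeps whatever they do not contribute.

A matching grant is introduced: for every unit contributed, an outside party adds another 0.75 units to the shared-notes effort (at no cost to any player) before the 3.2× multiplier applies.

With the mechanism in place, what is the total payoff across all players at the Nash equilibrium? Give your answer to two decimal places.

The effective private return per unit is now 3.2 × 1.75 / 5 = 1.1200 > 1, so every player's dominant strategy flips to full contribution.
At the Nash equilibrium everyone contributes 24. Group total payoff = 3.2 × 1.75 × 120 = 672.00.

672.00 hours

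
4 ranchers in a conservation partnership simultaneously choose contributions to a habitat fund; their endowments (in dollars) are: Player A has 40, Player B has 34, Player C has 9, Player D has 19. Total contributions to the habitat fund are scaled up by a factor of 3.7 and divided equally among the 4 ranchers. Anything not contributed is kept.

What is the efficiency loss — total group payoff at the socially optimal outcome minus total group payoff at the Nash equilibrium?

The private return per contributed unit is 3.7/4 = 0.9250 < 1 for every player regardless of endowment, so the Nash equilibrium is zero contribution and the group total is Σ E_j = 40 + 34 + 9 + 19 = 102.
Each contributed unit returns 3.700 to the group, so the social optimum is full contribution by everyone: group total = 3.700 × 102 = 377.40.
Efficiency loss = (3.700 − 1) × 102 = 275.40.

275.40 dollars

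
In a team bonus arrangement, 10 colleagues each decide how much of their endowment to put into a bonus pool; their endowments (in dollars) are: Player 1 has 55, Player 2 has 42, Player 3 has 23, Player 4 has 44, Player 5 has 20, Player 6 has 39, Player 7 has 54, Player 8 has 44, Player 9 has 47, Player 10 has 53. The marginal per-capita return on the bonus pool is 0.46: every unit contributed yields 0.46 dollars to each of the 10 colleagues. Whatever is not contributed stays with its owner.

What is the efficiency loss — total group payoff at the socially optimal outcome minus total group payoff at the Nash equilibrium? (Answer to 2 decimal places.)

1515.60 dollars

The private return per contributed unit is 0.46 < 1 for everyone, so the Nash equilibrium is zero contribution and the group total is Σ E_j = 55 + 42 + 23 + 44 + 20 + 39 + 54 + 44 + 47 + 53 = 421.
Each contributed unit returns 4.600 to the group, so the social optimum is full contribution by everyone: group total = 4.600 × 421 = 1936.60.
Efficiency loss = (4.600 − 1) × 421 = 1515.60.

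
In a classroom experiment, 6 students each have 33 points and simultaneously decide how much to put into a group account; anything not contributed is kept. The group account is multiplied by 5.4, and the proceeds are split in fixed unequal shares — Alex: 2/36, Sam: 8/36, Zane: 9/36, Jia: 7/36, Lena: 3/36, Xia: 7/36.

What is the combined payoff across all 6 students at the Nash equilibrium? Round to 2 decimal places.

For player j, contributing a unit is worthwhile iff 5.4 × (j's share) ≥ 1, i.e. iff j's share is at least 0.1852.
The shares above 0.1852 belong to Sam, Zane, Jia and Xia, contributing 33 each; the remaining 2 contribute 0. Total contributed: 132.
The group account pays out 5.4 × 132 = 712.80 in total (split across the unequal shares, but the aggregate is all that matters for the group sum).
The 2 free-riders keep 33 each, adding 66. Group total = 66 + 712.80 = 778.80.

778.80 points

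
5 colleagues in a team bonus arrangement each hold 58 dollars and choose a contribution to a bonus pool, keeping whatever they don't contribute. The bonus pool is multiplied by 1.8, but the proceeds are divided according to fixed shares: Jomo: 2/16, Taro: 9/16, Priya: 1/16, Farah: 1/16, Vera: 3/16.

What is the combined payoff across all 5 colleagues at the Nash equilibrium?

336.40 dollars

Each unit j contributes comes back to j as 1.8 × (j's share), so j prefers to contribute only if that share exceeds 1/1.8 = 0.5556; otherwise keeping the unit dominates.
The only share above 0.5556 is Taro's 9/16, contributing 58; the remaining 4 contribute 0. Total contributed: 58.
The bonus pool pays out 1.8 × 58 = 104.40 in total (split across the unequal shares, but the aggregate is all that matters for the group sum).
The 4 free-riders keep 58 each, adding 232. Group total = 232 + 104.40 = 336.40.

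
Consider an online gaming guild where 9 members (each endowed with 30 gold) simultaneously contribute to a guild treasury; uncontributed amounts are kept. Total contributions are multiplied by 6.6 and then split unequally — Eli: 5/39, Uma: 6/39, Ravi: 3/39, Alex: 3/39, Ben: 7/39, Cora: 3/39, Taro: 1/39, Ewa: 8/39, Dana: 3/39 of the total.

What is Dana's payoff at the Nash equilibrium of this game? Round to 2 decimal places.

For player j, contributing a unit is worthwhile iff 6.6 × (j's share) ≥ 1, i.e. iff j's share is at least 0.1515.
Uma, Ben and Ewa are above the threshold, contributing 30 each; the remaining 6 contribute 0. Total contributed: 90.
Dana keeps 30 and receives 6.6 × 90 × 3/39 = 45.69 from the guild treasury, for a payoff of 75.69.

75.69 gold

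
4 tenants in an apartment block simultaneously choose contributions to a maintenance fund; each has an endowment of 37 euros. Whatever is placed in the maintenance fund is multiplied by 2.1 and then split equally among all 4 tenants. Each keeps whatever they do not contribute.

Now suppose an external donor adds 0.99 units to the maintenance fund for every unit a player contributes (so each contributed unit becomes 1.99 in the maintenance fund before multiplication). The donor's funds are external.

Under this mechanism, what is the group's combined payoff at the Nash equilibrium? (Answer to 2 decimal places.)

618.49 euros

Under the mechanism each unit contributed yields 2.1 × 1.99 / 4 = 1.0448 back to its contributor per unit of net cost, which exceeds 1, making full contribution the dominant choice for everyone.
At the Nash equilibrium everyone contributes 37. Group total payoff = 2.1 × 1.99 × 148 = 618.49.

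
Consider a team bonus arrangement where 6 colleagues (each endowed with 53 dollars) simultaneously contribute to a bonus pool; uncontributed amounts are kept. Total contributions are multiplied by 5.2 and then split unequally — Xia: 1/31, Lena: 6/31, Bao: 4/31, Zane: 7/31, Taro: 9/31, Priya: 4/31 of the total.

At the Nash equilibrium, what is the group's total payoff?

A player with share s gets back 5.2·s per unit contributed, so full contribution is dominant for anyone with s > 1/5.2 = 0.1923 and zero contribution is dominant for anyone below.
Lena, Zane and Taro are above the threshold, contributing 53 each; the remaining 3 contribute 0. Total contributed: 159.
The bonus pool pays out 5.2 × 159 = 826.80 in total (split across the unequal shares, but the aggregate is all that matters for the group sum).
The 3 free-riders keep 53 each, adding 159. Group total = 159 + 826.80 = 985.80.

985.80 dollars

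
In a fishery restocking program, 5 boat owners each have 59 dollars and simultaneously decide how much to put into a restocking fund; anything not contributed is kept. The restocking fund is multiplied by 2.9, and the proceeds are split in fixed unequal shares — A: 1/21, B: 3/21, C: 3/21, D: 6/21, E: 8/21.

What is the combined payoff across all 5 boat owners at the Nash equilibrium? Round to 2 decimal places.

Player j's private return per contributed unit is 2.9 × (j's share). Contributing is weakly dominant for j when that share is at least 1/2.9 = 0.3448, and contributing 0 is dominant otherwise.
Only E (8/21) clears that bar, contributing 59; the remaining 4 contribute 0. Total contributed: 59.
The restocking fund pays out 2.9 × 59 = 171.10 in total (split across the unequal shares, but the aggregate is all that matters for the group sum).
The 4 free-riders keep 59 each, adding 236. Group total = 236 + 171.10 = 407.10.

407.10 dollars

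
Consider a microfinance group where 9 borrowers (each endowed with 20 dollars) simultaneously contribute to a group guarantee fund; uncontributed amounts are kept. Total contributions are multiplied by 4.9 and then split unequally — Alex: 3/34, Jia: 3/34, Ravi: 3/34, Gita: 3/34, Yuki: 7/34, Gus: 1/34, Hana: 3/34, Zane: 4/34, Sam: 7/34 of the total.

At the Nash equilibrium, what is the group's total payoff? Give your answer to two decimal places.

A player with share s gets back 4.9·s per unit contributed, so full contribution is dominant for anyone with s > 1/4.9 = 0.2041 and zero contribution is dominant for anyone below.
Yuki and Sam clear that bar, contributing 20 each; the remaining 7 contribute 0. Total contributed: 40.
The group guarantee fund pays out 4.9 × 40 = 196.00 in total (split across the unequal shares, but the aggregate is all that matters for the group sum).
The 7 free-riders keep 20 each, adding 140. Group total = 140 + 196.00 = 336.00.

336.00 dollars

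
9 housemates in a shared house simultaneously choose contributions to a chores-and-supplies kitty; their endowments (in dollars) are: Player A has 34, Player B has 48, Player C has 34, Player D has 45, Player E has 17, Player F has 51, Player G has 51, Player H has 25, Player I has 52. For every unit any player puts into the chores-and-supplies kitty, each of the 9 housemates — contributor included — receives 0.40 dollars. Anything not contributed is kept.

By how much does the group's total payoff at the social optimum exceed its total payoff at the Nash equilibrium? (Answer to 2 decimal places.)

The private return per contributed unit is 0.40 < 1 for everyone, so the Nash equilibrium is zero contribution and the group total is Σ E_j = 34 + 48 + 34 + 45 + 17 + 51 + 51 + 25 + 52 = 357.
Each contributed unit returns 3.600 to the group, so the social optimum is full contribution by everyone: group total = 3.600 × 357 = 1285.20.
Efficiency loss = (3.600 − 1) × 357 = 928.20.

928.20 dollars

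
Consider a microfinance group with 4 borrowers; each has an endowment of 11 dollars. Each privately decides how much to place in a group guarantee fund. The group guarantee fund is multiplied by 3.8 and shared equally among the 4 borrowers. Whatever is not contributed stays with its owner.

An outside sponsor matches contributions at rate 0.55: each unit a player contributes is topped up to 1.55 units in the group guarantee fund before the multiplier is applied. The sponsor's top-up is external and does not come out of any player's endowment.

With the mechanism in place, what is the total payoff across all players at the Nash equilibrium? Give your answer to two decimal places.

With the mechanism, a contributed unit returns 3.8 × 1.55 / 4 = 1.4725 per unit of net cost to the contributor — now above 1 — so contributing fully is weakly dominant for every player.
At the Nash equilibrium everyone contributes 11. Group total payoff = 3.8 × 1.55 × 44 = 259.16.

259.16 dollars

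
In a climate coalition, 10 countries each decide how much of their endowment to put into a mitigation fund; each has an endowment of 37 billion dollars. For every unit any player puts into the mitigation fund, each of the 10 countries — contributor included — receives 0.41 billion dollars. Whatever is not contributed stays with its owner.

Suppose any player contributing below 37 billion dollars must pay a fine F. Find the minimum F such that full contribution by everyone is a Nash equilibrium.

21.83 billion dollars

Given the others contribute fully, the best deviation is to contribute 0 (any partial contribution still incurs the fine and gives up units whose private return 0.41 is below 1).
Deviating from 37 to 0 saves 37 billion dollars but forfeits the deviator's share of the drop in the mitigation fund: 0.41 × 37 = 15.17.
So the deviation gain is 37 − 15.17 = 21.83, and the fine must be at least 21.83 billion dollars to wipe it out.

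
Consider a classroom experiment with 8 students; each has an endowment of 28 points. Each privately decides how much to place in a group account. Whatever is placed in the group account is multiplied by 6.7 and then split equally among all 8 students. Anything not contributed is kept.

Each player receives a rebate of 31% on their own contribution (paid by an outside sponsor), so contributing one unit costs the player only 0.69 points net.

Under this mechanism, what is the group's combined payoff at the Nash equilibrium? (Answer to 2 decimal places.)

Under the mechanism each unit contributed yields (6.7/8) / 0.69 = 1.2138 back to its contributor per unit of net cost, which exceeds 1, making full contribution the dominant choice for everyone.
So the Nash equilibrium is full contribution by all 8; the group earns 8 × (28 × 0.31 + 6.7 × 28) = 1570.24.

1570.24 points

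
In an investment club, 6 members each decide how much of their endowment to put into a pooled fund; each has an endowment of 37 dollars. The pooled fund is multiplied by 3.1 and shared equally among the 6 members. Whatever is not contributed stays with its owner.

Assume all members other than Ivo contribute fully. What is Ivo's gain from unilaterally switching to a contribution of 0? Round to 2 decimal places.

Switching from a contribution of 37 to 0 lets Ivo keep an extra 37 dollars, but lowers the pooled fund by 37, which costs Ivo their own share of that drop: 3.1/6 × 37 = 19.12.
Net gain = 37 − 19.12 = 17.88. The private return per contributed unit (0.5167) is below 1, so free-riding is indeed the best response regardless of what the others do.

17.88 dollars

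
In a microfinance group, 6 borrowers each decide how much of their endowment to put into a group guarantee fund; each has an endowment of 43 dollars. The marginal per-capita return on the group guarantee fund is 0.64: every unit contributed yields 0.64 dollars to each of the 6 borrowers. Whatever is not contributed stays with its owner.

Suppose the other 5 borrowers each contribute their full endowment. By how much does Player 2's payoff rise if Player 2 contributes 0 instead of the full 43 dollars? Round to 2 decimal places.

Switching from a contribution of 43 to 0 lets Player 2 keep an extra 43 dollars, but lowers the group guarantee fund by 43, which costs Player 2 their own share of that drop: 0.64 × 43 = 27.52.
Net gain = 43 − 27.52 = 15.48. The private return per contributed unit (0.64) is below 1, so free-riding is indeed the best response regardless of what the others do.

15.48 dollars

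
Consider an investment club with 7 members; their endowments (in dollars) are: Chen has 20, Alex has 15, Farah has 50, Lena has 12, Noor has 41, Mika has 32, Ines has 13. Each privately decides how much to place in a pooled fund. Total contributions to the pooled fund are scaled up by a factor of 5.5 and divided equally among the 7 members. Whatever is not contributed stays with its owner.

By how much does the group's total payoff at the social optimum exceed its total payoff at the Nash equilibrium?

823.50 dollars

The private return per contributed unit is 5.5/7 = 0.7857 < 1 for every player regardless of endowment, so the Nash equilibrium is zero contribution and the group total is Σ E_j = 20 + 15 + 50 + 12 + 41 + 32 + 13 = 183.
Each contributed unit returns 5.500 to the group, so the social optimum is full contribution by everyone: group total = 5.500 × 183 = 1006.50.
Efficiency loss = (5.500 − 1) × 183 = 823.50.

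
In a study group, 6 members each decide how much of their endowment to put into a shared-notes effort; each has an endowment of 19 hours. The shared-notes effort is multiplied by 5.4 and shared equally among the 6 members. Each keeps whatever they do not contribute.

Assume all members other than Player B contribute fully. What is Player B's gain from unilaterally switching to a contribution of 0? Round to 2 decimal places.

Switching from a contribution of 19 to 0 lets Player B keep an extra 19 hours, but lowers the shared-notes effort by 19, which costs Player B their own share of that drop: 5.4/6 × 19 = 17.10.
Net gain = 19 − 17.10 = 1.90. The private return per contributed unit (0.9000) is below 1, so free-riding is indeed the best response regardless of what the others do.

1.90 hours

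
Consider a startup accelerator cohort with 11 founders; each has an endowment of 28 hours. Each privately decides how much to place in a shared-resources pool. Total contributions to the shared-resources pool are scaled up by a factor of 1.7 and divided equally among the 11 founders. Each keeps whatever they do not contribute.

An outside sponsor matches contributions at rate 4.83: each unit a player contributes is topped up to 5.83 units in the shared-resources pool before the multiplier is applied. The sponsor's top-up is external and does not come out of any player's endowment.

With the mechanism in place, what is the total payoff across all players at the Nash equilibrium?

With the mechanism, a contributed unit returns 1.7 × 5.83 / 11 = 0.9010 per unit of net cost — still below 1 — so contributing 0 remains dominant for every player.
Everyone keeps their endowment and the group total is 11 × 28 = 308.

308.00 hours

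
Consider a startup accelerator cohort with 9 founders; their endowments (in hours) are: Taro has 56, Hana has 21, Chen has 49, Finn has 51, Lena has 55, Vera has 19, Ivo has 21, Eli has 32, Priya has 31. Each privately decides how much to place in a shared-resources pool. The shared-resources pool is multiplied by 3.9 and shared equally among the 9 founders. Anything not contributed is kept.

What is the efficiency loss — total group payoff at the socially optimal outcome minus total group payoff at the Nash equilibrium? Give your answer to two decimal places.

971.50 hours

The private return per contributed unit is 3.9/9 = 0.4333 < 1 for every player regardless of endowment, so the Nash equilibrium is zero contribution and the group total is Σ E_j = 56 + 21 + 49 + 51 + 55 + 19 + 21 + 32 + 31 = 335.
Each contributed unit returns 3.900 to the group, so the social optimum is full contribution by everyone: group total = 3.900 × 335 = 1306.50.
Efficiency loss = (3.900 − 1) × 335 = 971.50.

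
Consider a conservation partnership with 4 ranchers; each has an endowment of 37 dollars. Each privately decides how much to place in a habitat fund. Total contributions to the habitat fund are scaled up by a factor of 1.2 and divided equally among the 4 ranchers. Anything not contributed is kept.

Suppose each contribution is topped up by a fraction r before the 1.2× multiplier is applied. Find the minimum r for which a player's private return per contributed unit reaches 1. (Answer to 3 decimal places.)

2.333

With matching at rate r, one contributed unit becomes (1 + r) in the habitat fund and returns 1.2 × (1 + r) / 4 to the contributor.
Setting this equal to 1: 1 + r = 4/1.2 = 3.3333.
So the minimum matching rate is r = 3.3333 − 1 = 2.333.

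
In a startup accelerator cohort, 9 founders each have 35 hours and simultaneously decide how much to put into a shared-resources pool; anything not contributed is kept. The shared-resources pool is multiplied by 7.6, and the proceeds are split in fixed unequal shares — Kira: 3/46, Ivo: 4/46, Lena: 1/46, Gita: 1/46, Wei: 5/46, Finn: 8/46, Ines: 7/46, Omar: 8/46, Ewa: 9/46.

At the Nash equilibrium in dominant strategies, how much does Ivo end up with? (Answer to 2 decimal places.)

Player j's private return per contributed unit is 7.6 × (j's share). Contributing is weakly dominant for j when that share is at least 1/7.6 = 0.1316, and contributing 0 is dominant otherwise.
Finn, Ines, Omar and Ewa clear that bar, contributing 35 each; the remaining 5 contribute 0. Total contributed: 140.
Ivo keeps 35 and receives 7.6 × 140 × 4/46 = 92.52 from the shared-resources pool, for a payoff of 127.52.

127.52 hours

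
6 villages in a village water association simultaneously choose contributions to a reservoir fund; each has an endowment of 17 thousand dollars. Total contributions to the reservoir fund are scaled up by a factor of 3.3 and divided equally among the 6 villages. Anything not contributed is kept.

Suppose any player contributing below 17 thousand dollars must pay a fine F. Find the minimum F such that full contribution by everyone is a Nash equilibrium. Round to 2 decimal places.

Given the others contribute fully, the best deviation is to contribute 0 (any partial contribution still incurs the fine and gives up units whose private return 0.5500 is below 1).
Deviating from 17 to 0 saves 17 thousand dollars but forfeits the deviator's share of the drop in the reservoir fund: 3.3/6 × 17 = 9.35.
So the deviation gain is 17 − 9.35 = 7.65, and the fine must be at least 7.65 thousand dollars to wipe it out.

7.65 thousand dollars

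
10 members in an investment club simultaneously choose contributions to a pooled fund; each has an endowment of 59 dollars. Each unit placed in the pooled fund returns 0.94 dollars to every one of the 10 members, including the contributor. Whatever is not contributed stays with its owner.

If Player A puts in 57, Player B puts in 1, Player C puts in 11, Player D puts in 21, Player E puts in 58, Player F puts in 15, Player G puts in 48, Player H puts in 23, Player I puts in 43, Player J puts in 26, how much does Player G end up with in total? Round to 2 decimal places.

Total contributed: 57 + 1 + 11 + 21 + 58 + 15 + 48 + 23 + 43 + 26 = 303.
Each receives 0.94 × 303 = 284.82 from the pooled fund.
Player G keeps 59 − 48 = 11, so Player G's payoff is 11 + 284.82 = 295.82.

295.82 dollars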